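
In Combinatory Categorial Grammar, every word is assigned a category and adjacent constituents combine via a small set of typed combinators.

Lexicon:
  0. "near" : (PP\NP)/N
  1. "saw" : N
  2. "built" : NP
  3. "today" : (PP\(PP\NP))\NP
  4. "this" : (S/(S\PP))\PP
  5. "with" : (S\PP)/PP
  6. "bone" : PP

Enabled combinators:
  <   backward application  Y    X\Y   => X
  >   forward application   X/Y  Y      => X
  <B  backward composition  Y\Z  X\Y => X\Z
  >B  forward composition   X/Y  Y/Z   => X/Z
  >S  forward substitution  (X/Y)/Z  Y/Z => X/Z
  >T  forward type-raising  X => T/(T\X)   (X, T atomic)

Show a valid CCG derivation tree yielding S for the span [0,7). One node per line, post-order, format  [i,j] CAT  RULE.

[0,7] S   >
  [0,5] S/(S\PP)   <
    [0,4] PP   <
      [0,2] PP\NP   >
        [0,1] "near" : (PP\NP)/N
        [1,2] "saw" : N
      [2,4] PP\(PP\NP)   <
        [2,3] "built" : NP
        [3,4] "today" : (PP\(PP\NP))\NP
    [4,5] "this" : (S/(S\PP))\PP
  [5,7] S\PP   >
    [5,6] "with" : (S\PP)/PP
    [6,7] "bone" : PP

[0,1] (PP\NP)/N  lex  "near"
[1,2] N  lex  "saw"
[0,2] PP\NP  >  k=1
[2,3] NP  lex  "built"
[3,4] (PP\(PP\NP))\NP  lex  "today"
[2,4] PP\(PP\NP)  <  k=3
[0,4] PP  <  k=2
[4,5] (S/(S\PP))\PP  lex  "this"
[0,5] S/(S\PP)  <  k=4
[5,6] (S\PP)/PP  lex  "with"
[6,7] PP  lex  "bone"
[5,7] S\PP  >  k=6
[0,7] S  >  k=5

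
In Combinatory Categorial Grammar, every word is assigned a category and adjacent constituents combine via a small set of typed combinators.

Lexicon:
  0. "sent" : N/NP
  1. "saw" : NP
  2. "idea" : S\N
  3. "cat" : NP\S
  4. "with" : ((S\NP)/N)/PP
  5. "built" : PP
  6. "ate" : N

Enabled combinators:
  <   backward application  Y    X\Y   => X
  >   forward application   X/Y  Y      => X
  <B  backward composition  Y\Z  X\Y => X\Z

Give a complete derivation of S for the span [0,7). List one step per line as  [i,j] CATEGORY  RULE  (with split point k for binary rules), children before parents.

[0,7] S   <
  [0,4] NP   <
    [0,3] S   <
      [0,2] N   >
        [0,1] "sent" : N/NP
        [1,2] "saw" : NP
      [2,3] "idea" : S\N
    [3,4] "cat" : NP\S
  [4,7] S\NP   >
    [4,6] (S\NP)/N   >
      [4,5] "with" : ((S\NP)/N)/PP
      [5,6] "built" : PP
    [6,7] "ate" : N

[0,1] N/NP  lex  "sent"
[1,2] NP  lex  "saw"
[0,2] N  >  k=1
[2,3] S\N  lex  "idea"
[0,3] S  <  k=2
[3,4] NP\S  lex  "cat"
[0,4] NP  <  k=3
[4,5] ((S\NP)/N)/PP  lex  "with"
[5,6] PP  lex  "built"
[4,6] (S\NP)/N  >  k=5
[6,7] N  lex  "ate"
[4,7] S\NP  >  k=6
[0,7] S  <  k=4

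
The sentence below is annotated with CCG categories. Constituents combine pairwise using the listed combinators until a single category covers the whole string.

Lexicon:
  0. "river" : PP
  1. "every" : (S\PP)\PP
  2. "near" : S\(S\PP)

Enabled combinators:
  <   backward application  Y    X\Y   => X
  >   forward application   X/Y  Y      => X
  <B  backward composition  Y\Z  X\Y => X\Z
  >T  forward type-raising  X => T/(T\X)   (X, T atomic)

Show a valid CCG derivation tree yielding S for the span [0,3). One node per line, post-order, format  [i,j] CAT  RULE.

[0,3] S   <
  [0,2] S\PP   <
    [0,1] "river" : PP
    [1,2] "every" : (S\PP)\PP
  [2,3] "near" : S\(S\PP)

[0,1] PP  lex  "river"
[1,2] (S\PP)\PP  lex  "every"
[0,2] S\PP  <  k=1
[2,3] S\(S\PP)  lex  "near"
[0,3] S  <  k=2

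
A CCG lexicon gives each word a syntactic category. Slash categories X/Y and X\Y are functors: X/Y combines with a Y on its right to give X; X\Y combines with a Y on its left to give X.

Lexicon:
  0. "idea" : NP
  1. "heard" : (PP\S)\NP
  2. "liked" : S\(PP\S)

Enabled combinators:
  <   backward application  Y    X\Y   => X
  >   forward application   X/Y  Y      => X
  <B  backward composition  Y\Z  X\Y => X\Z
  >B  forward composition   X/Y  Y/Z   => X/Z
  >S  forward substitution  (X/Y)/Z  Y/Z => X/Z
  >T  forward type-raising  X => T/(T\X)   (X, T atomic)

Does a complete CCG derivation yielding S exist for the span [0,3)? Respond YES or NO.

[0,3] S   >
  [0,1] S/(S\NP)   >T
    [0,1] "idea" : NP
  [1,3] S\NP   <B
    [1,2] "heard" : (PP\S)\NP
    [2,3] "liked" : S\(PP\S)

YES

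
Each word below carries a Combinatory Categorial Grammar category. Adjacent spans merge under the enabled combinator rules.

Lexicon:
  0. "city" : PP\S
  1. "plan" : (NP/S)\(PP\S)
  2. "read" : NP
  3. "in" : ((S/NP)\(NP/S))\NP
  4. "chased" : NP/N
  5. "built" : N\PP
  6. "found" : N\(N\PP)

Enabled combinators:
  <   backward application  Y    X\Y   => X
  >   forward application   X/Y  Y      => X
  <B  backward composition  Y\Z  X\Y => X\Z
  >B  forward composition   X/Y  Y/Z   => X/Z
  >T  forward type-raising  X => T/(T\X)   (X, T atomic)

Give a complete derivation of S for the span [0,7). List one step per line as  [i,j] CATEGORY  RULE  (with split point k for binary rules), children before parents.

[0,1] PP\S  lex  "city"
[1,2] (NP/S)\(PP\S)  lex  "plan"
[0,2] NP/S  <  k=1
[2,3] NP  lex  "read"
[3,4] ((S/NP)\(NP/S))\NP  lex  "in"
[2,4] (S/NP)\(NP/S)  <  k=3
[0,4] S/NP  <  k=2
[4,5] NP/N  lex  "chased"
[0,5] S/N  >B  k=4
[5,6] N\PP  lex  "built"
[6,7] N\(N\PP)  lex  "found"
[5,7] N  <  k=6
[0,7] S  >  k=5

[0,7] S   >
  [0,5] S/N   >B
    [0,4] S/NP   <
      [0,2] NP/S   <
        [0,1] "city" : PP\S
        [1,2] "plan" : (NP/S)\(PP\S)
      [2,4] (S/NP)\(NP/S)   <
        [2,3] "read" : NP
        [3,4] "in" : ((S/NP)\(NP/S))\NP
    [4,5] "chased" : NP/N
  [5,7] N   <
    [5,6] "built" : N\PP
    [6,7] "found" : N\(N\PP)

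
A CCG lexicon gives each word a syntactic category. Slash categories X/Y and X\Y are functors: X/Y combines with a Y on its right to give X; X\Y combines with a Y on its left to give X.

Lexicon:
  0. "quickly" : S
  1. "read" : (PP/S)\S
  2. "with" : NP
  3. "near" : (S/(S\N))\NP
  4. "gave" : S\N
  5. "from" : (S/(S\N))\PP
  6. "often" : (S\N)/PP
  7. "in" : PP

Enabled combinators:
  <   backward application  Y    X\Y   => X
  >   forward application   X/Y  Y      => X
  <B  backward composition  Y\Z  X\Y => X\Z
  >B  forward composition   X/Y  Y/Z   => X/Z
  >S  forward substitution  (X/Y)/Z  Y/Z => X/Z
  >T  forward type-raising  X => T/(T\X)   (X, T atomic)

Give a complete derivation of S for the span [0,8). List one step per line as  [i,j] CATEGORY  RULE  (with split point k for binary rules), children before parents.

[0,1] S  lex  "quickly"
[1,2] (PP/S)\S  lex  "read"
[0,2] PP/S  <  k=1
[2,3] NP  lex  "with"
[3,4] (S/(S\N))\NP  lex  "near"
[2,4] S/(S\N)  <  k=3
[4,5] S\N  lex  "gave"
[2,5] S  >  k=4
[0,5] PP  >  k=2
[5,6] (S/(S\N))\PP  lex  "from"
[0,6] S/(S\N)  <  k=5
[6,7] (S\N)/PP  lex  "often"
[7,8] PP  lex  "in"
[6,8] S\N  >  k=7
[0,8] S  >  k=6

[0,8] S   >
  [0,6] S/(S\N)   <
    [0,5] PP   >
      [0,2] PP/S   <
        [0,1] "quickly" : S
        [1,2] "read" : (PP/S)\S
      [2,5] S   >
        [2,4] S/(S\N)   <
          [2,3] "with" : NP
          [3,4] "near" : (S/(S\N))\NP
        [4,5] "gave" : S\N
    [5,6] "from" : (S/(S\N))\PP
  [6,8] S\N   >
    [6,7] "often" : (S\N)/PP
    [7,8] "in" : PP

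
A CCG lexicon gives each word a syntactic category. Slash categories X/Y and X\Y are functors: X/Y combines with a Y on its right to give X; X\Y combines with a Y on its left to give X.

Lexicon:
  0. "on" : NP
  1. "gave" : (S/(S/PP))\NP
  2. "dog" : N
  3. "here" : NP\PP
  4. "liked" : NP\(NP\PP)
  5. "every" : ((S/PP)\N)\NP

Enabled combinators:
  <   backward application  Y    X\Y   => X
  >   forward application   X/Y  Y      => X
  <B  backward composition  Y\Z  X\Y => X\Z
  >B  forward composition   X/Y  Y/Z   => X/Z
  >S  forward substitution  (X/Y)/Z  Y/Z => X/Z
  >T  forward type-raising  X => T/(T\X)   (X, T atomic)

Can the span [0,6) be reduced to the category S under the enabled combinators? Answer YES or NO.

YES

[0,6] S   >
  [0,2] S/(S/PP)   <
    [0,1] "on" : NP
    [1,2] "gave" : (S/(S/PP))\NP
  [2,6] S/PP   <
    [2,3] "dog" : N
    [3,6] (S/PP)\N   <
      [3,5] NP   <
        [3,4] "here" : NP\PP
        [4,5] "liked" : NP\(NP\PP)
      [5,6] "every" : ((S/PP)\N)\NP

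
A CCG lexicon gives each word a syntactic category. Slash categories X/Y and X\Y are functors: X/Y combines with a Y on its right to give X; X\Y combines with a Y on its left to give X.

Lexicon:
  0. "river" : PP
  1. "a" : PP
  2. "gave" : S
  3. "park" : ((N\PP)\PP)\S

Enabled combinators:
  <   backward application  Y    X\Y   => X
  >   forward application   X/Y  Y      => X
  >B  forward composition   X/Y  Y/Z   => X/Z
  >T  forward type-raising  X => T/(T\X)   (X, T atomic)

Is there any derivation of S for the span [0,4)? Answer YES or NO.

PP PP S ((N\PP)\PP)\S
CKY chart[0,4] = {N, N/(N\N), NP/(NP\N), PP/(PP\N), S/(S\N)}; S ∉ chart

NO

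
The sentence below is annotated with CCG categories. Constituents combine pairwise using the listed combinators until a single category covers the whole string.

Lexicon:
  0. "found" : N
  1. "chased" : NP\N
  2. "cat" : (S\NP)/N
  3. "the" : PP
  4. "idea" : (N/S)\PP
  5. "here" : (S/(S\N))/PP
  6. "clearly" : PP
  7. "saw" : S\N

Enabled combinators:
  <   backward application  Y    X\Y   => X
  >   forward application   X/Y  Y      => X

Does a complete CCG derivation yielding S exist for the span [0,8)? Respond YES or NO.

YES

[0,8] S   <
  [0,2] NP   <
    [0,1] "found" : N
    [1,2] "chased" : NP\N
  [2,8] S\NP   >
    [2,3] "cat" : (S\NP)/N
    [3,8] N   >
      [3,5] N/S   <
        [3,4] "the" : PP
        [4,5] "idea" : (N/S)\PP
      [5,8] S   >
        [5,7] S/(S\N)   >
          [5,6] "here" : (S/(S\N))/PP
          [6,7] "clearly" : PP
        [7,8] "saw" : S\N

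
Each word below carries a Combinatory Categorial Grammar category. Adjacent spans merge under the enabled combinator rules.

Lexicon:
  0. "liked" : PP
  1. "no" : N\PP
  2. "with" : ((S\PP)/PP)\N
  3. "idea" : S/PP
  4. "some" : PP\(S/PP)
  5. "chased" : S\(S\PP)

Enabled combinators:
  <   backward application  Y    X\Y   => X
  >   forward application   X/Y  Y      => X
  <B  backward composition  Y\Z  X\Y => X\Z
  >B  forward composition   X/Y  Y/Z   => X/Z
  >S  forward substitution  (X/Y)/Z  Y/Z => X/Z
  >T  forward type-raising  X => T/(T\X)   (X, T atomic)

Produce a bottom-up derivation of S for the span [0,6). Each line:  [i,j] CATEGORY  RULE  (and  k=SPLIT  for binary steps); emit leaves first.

[0,1] PP  lex  "liked"
[0,1] N/(N\PP)  >T
[1,2] N\PP  lex  "no"
[0,2] N  >  k=1
[2,3] ((S\PP)/PP)\N  lex  "with"
[0,3] (S\PP)/PP  <  k=2
[3,4] S/PP  lex  "idea"
[4,5] PP\(S/PP)  lex  "some"
[3,5] PP  <  k=4
[0,5] S\PP  >  k=3
[5,6] S\(S\PP)  lex  "chased"
[0,6] S  <  k=5

[0,6] S   <
  [0,5] S\PP   >
    [0,3] (S\PP)/PP   <
      [0,2] N   >
        [0,1] N/(N\PP)   >T
          [0,1] "liked" : PP
        [1,2] "no" : N\PP
      [2,3] "with" : ((S\PP)/PP)\N
    [3,5] PP   <
      [3,4] "idea" : S/PP
      [4,5] "some" : PP\(S/PP)
  [5,6] "chased" : S\(S\PP)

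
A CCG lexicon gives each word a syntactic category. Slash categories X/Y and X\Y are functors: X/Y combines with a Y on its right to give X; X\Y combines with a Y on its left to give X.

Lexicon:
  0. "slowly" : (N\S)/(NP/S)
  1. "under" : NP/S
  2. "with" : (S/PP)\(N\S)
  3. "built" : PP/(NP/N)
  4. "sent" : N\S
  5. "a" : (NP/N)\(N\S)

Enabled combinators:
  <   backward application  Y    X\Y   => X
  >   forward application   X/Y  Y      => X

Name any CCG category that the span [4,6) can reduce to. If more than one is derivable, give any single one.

[0,6] S   >
  [0,3] S/PP   <
    [0,2] N\S   >
      [0,1] "slowly" : (N\S)/(NP/S)
      [1,2] "under" : NP/S
    [2,3] "with" : (S/PP)\(N\S)
  [3,6] PP   >
    [3,4] "built" : PP/(NP/N)
    [4,6] NP/N   <
      [4,5] "sent" : N\S
      [5,6] "a" : (NP/N)\(N\S)

NP/N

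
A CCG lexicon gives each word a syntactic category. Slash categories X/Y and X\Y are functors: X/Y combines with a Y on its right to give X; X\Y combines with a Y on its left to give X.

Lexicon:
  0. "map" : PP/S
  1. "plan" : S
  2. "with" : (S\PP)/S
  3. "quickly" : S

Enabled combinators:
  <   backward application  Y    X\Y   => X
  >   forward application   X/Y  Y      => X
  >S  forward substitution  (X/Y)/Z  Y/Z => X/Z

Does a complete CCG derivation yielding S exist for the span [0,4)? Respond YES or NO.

YES

[0,4] S   <
  [0,2] PP   >
    [0,1] "map" : PP/S
    [1,2] "plan" : S
  [2,4] S\PP   >
    [2,3] "with" : (S\PP)/S
    [3,4] "quickly" : S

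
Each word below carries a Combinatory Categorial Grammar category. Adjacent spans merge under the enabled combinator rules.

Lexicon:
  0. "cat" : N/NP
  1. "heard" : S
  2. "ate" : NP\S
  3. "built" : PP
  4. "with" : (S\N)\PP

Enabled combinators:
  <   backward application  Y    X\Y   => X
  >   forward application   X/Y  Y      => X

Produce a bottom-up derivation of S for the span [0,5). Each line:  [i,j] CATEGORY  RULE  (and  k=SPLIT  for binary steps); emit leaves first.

[0,5] S   <
  [0,3] N   >
    [0,1] "cat" : N/NP
    [1,3] NP   <
      [1,2] "heard" : S
      [2,3] "ate" : NP\S
  [3,5] S\N   <
    [3,4] "built" : PP
    [4,5] "with" : (S\N)\PP

[0,1] N/NP  lex  "cat"
[1,2] S  lex  "heard"
[2,3] NP\S  lex  "ate"
[1,3] NP  <  k=2
[0,3] N  >  k=1
[3,4] PP  lex  "built"
[4,5] (S\N)\PP  lex  "with"
[3,5] S\N  <  k=4
[0,5] S  <  k=3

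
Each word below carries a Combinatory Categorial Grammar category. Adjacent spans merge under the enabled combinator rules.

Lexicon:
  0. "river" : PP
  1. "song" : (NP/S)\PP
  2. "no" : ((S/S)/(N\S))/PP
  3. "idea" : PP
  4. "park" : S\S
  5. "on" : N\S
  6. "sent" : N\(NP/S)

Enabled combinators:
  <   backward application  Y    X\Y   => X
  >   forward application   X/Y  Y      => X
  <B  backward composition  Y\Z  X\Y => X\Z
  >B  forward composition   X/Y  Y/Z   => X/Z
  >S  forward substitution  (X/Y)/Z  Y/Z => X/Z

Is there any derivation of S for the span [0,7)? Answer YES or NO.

PP (NP/S)\PP ((S/S)/(N\S))/PP PP S\S N\S N\(NP/S)
CKY chart[0,7] = {N}; S ∉ chart

NO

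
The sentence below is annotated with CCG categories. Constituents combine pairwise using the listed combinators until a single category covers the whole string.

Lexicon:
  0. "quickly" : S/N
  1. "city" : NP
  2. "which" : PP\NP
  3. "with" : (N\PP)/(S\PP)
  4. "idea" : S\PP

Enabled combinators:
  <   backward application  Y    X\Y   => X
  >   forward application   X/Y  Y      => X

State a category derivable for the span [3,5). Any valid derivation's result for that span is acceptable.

N\PP

[0,5] S   >
  [0,1] "quickly" : S/N
  [1,5] N   <
    [1,3] PP   <
      [1,2] "city" : NP
      [2,3] "which" : PP\NP
    [3,5] N\PP   >
      [3,4] "with" : (N\PP)/(S\PP)
      [4,5] "idea" : S\PP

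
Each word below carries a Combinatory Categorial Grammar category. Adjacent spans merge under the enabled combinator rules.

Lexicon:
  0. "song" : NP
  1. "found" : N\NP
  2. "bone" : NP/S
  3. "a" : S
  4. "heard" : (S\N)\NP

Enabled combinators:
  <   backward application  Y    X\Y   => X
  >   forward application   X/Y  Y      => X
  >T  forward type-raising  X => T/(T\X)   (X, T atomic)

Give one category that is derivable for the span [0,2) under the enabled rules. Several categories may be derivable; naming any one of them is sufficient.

[0,5] S   <
  [0,2] N   <
    [0,1] "song" : NP
    [1,2] "found" : N\NP
  [2,5] S\N   <
    [2,4] NP   >
      [2,3] "bone" : NP/S
      [3,4] "a" : S
    [4,5] "heard" : (S\N)\NP

N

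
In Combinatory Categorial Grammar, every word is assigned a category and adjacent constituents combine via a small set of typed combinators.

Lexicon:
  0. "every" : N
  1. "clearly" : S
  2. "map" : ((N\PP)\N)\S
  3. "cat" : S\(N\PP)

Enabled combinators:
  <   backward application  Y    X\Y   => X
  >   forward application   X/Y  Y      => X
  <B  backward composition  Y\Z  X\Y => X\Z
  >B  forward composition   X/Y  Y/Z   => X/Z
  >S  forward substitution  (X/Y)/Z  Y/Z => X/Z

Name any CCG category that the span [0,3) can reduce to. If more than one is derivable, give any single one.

[0,4] S   <
  [0,3] N\PP   <
    [0,1] "every" : N
    [1,3] (N\PP)\N   <
      [1,2] "clearly" : S
      [2,3] "map" : ((N\PP)\N)\S
  [3,4] "cat" : S\(N\PP)

N\PP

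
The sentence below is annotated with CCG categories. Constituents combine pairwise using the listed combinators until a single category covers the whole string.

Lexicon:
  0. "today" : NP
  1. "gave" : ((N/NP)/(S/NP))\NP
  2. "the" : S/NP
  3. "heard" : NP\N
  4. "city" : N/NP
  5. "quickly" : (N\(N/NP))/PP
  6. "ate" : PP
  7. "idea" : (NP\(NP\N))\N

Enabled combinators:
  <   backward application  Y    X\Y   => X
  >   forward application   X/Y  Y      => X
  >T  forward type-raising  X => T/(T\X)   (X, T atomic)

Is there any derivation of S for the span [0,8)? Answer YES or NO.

NP ((N/NP)/(S/NP))\NP S/NP NP\N N/NP (N\(N/NP))/PP PP (NP\(NP\N))\N
CKY chart[0,8] = {N, N/(N\N), NP/(NP\N), PP/(PP\N), S/(S\N)}; S ∉ chart

NO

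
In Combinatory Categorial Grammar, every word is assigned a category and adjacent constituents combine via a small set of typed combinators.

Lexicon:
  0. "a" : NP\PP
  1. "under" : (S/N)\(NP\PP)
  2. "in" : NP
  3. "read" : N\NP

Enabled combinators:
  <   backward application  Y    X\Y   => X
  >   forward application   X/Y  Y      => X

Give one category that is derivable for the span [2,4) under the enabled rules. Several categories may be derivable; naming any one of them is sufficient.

[0,4] S   >
  [0,2] S/N   <
    [0,1] "a" : NP\PP
    [1,2] "under" : (S/N)\(NP\PP)
  [2,4] N   <
    [2,3] "in" : NP
    [3,4] "read" : N\NP

N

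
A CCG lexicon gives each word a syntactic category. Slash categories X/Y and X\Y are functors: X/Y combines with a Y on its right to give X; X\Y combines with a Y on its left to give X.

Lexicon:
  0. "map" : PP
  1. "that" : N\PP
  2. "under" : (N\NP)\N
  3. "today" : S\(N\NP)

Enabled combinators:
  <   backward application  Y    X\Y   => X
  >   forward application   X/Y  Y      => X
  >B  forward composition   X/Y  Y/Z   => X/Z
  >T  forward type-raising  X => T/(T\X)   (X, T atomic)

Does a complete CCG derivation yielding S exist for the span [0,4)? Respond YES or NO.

[0,4] S   <
  [0,3] N\NP   <
    [0,2] N   <
      [0,1] "map" : PP
      [1,2] "that" : N\PP
    [2,3] "under" : (N\NP)\N
  [3,4] "today" : S\(N\NP)

YES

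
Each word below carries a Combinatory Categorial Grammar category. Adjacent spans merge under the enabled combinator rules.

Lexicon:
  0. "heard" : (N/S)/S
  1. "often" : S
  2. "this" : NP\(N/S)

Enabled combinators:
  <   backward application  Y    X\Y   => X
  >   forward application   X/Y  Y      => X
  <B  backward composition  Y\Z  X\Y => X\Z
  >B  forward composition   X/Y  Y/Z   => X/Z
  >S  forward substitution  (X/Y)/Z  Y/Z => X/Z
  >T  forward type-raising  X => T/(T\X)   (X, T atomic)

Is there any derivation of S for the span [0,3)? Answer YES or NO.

(N/S)/S S NP\(N/S)
CKY chart[0,3] = {N/(N\NP), NP, NP/(NP\NP), PP/(PP\NP), S/(S\NP)}; S ∉ chart

NO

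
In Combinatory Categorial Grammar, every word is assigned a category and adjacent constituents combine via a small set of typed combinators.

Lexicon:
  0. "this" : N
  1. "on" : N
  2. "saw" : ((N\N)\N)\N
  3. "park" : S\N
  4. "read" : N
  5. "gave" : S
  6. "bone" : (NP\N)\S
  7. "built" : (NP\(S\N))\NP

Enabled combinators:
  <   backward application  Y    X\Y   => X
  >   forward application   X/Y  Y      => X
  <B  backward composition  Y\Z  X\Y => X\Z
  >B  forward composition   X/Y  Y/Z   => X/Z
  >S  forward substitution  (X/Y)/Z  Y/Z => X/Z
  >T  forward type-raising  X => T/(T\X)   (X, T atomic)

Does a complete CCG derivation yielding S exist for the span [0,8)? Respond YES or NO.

N N ((N\N)\N)\N S\N N S (NP\N)\S (NP\(S\N))\NP
CKY chart[0,8] = {N/(N\NP), NP, NP/(NP\NP), PP/(PP\NP), S/(S\NP)}; S ∉ chart

NO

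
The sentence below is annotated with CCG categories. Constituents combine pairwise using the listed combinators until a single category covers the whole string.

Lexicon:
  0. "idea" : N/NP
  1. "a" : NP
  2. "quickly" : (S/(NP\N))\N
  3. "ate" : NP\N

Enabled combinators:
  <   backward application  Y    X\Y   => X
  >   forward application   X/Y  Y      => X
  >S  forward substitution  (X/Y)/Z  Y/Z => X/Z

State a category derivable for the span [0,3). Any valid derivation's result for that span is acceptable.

[0,4] S   >
  [0,3] S/(NP\N)   <
    [0,2] N   >
      [0,1] "idea" : N/NP
      [1,2] "a" : NP
    [2,3] "quickly" : (S/(NP\N))\N
  [3,4] "ate" : NP\N

S/(NP\N)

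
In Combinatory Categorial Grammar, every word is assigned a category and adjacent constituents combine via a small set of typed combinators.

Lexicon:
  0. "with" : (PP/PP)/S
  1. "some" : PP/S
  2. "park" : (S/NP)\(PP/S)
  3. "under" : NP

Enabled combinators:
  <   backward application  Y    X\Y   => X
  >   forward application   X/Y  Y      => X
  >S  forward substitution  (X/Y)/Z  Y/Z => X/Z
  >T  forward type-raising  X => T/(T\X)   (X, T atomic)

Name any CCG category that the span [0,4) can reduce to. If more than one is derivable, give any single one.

[0,4] S   >
  [0,3] S/NP   <
    [0,2] PP/S   >S
      [0,1] "with" : (PP/PP)/S
      [1,2] "some" : PP/S
    [2,3] "park" : (S/NP)\(PP/S)
  [3,4] "under" : NP

S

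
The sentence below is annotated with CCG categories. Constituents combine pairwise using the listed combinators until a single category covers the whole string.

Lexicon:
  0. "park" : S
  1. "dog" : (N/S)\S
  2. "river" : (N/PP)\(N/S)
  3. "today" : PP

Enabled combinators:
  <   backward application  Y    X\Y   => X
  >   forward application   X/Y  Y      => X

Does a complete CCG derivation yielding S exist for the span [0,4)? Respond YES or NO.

S (N/S)\S (N/PP)\(N/S) PP
CKY chart[0,4] = {N}; S ∉ chart

NO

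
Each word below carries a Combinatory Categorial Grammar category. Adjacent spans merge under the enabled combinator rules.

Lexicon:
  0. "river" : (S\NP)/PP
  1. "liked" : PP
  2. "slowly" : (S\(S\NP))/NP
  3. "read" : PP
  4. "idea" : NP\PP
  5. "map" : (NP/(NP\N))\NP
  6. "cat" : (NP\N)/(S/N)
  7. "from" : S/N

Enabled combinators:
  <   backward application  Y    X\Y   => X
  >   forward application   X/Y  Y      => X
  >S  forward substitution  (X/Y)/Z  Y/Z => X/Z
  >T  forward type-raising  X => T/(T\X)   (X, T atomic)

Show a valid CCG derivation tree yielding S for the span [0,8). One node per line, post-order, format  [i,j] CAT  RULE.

[0,1] (S\NP)/PP  lex  "river"
[1,2] PP  lex  "liked"
[0,2] S\NP  >  k=1
[2,3] (S\(S\NP))/NP  lex  "slowly"
[3,4] PP  lex  "read"
[4,5] NP\PP  lex  "idea"
[3,5] NP  <  k=4
[5,6] (NP/(NP\N))\NP  lex  "map"
[3,6] NP/(NP\N)  <  k=5
[6,7] (NP\N)/(S/N)  lex  "cat"
[7,8] S/N  lex  "from"
[6,8] NP\N  >  k=7
[3,8] NP  >  k=6
[2,8] S\(S\NP)  >  k=3
[0,8] S  <  k=2

[0,8] S   <
  [0,2] S\NP   >
    [0,1] "river" : (S\NP)/PP
    [1,2] "liked" : PP
  [2,8] S\(S\NP)   >
    [2,3] "slowly" : (S\(S\NP))/NP
    [3,8] NP   >
      [3,6] NP/(NP\N)   <
        [3,5] NP   <
          [3,4] "read" : PP
          [4,5] "idea" : NP\PP
        [5,6] "map" : (NP/(NP\N))\NP
      [6,8] NP\N   >
        [6,7] "cat" : (NP\N)/(S/N)
        [7,8] "from" : S/N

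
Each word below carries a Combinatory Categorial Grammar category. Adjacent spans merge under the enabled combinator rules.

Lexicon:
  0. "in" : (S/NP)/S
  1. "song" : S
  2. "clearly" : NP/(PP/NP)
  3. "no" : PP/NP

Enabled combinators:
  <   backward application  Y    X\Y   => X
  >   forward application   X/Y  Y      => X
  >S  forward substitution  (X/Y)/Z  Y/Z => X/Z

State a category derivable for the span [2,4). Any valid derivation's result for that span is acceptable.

NP

[0,4] S   >
  [0,2] S/NP   >
    [0,1] "in" : (S/NP)/S
    [1,2] "song" : S
  [2,4] NP   >
    [2,3] "clearly" : NP/(PP/NP)
    [3,4] "no" : PP/NP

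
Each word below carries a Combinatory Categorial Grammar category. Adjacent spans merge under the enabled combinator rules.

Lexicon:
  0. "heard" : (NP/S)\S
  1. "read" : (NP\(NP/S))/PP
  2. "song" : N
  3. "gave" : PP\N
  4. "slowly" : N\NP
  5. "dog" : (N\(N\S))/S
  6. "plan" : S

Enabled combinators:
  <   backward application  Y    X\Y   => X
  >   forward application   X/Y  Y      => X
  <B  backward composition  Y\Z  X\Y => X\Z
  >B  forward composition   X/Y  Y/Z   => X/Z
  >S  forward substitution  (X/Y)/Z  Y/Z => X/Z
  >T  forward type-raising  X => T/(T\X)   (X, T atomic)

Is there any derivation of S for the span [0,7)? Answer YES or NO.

(NP/S)\S (NP\(NP/S))/PP N PP\N N\NP (N\(N\S))/S S
CKY chart[0,7] = {N, N/(N\N), NP/(NP\N), PP/(PP\N), S/(S\N)}; S ∉ chart

NO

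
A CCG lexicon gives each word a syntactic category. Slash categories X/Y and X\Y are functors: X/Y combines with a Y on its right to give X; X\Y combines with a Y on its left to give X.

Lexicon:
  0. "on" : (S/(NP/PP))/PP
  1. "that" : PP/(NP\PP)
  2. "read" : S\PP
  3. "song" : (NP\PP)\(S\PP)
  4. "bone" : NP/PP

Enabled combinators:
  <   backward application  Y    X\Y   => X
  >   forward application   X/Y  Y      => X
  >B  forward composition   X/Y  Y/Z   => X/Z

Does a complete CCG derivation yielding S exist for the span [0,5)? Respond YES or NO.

[0,5] S   >
  [0,4] S/(NP/PP)   >
    [0,1] "on" : (S/(NP/PP))/PP
    [1,4] PP   >
      [1,2] "that" : PP/(NP\PP)
      [2,4] NP\PP   <
        [2,3] "read" : S\PP
        [3,4] "song" : (NP\PP)\(S\PP)
  [4,5] "bone" : NP/PP

YES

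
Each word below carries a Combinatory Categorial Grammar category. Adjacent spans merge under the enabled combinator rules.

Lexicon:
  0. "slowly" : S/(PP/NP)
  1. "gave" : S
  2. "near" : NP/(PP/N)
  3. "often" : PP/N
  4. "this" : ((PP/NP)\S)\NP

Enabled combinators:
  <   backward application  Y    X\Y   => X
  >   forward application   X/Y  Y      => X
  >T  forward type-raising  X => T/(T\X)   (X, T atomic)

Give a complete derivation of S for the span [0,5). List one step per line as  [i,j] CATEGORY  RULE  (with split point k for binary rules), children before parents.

[0,1] S/(PP/NP)  lex  "slowly"
[1,2] S  lex  "gave"
[2,3] NP/(PP/N)  lex  "near"
[3,4] PP/N  lex  "often"
[2,4] NP  >  k=3
[4,5] ((PP/NP)\S)\NP  lex  "this"
[2,5] (PP/NP)\S  <  k=4
[1,5] PP/NP  <  k=2
[0,5] S  >  k=1

[0,5] S   >
  [0,1] "slowly" : S/(PP/NP)
  [1,5] PP/NP   <
    [1,2] "gave" : S
    [2,5] (PP/NP)\S   <
      [2,4] NP   >
        [2,3] "near" : NP/(PP/N)
        [3,4] "often" : PP/N
      [4,5] "this" : ((PP/NP)\S)\NP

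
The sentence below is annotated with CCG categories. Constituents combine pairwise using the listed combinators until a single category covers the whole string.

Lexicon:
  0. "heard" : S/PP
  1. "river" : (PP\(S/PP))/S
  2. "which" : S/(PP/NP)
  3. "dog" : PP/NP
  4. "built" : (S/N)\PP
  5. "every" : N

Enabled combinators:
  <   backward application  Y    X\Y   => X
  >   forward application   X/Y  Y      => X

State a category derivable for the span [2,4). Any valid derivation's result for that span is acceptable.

[0,6] S   >
  [0,5] S/N   <
    [0,4] PP   <
      [0,1] "heard" : S/PP
      [1,4] PP\(S/PP)   >
        [1,2] "river" : (PP\(S/PP))/S
        [2,4] S   >
          [2,3] "which" : S/(PP/NP)
          [3,4] "dog" : PP/NP
    [4,5] "built" : (S/N)\PP
  [5,6] "every" : N

S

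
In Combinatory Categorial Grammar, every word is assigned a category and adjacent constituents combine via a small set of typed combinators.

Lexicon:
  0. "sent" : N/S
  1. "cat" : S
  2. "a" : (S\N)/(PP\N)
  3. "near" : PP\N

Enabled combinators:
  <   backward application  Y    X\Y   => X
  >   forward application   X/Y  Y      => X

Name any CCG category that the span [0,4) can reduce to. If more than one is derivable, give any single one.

[0,4] S   <
  [0,2] N   >
    [0,1] "sent" : N/S
    [1,2] "cat" : S
  [2,4] S\N   >
    [2,3] "a" : (S\N)/(PP\N)
    [3,4] "near" : PP\N

S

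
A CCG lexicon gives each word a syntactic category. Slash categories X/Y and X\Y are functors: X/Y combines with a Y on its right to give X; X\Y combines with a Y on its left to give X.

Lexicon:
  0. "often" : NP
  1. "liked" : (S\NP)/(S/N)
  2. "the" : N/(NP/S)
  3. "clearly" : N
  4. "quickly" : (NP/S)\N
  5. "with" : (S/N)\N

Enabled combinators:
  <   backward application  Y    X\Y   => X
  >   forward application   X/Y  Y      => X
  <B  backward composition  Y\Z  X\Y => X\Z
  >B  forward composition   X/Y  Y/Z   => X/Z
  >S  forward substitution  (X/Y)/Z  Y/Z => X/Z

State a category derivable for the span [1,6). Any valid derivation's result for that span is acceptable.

[0,6] S   <
  [0,1] "often" : NP
  [1,6] S\NP   >
    [1,2] "liked" : (S\NP)/(S/N)
    [2,6] S/N   <
      [2,5] N   >
        [2,3] "the" : N/(NP/S)
        [3,5] NP/S   <
          [3,4] "clearly" : N
          [4,5] "quickly" : (NP/S)\N
      [5,6] "with" : (S/N)\N

S\NP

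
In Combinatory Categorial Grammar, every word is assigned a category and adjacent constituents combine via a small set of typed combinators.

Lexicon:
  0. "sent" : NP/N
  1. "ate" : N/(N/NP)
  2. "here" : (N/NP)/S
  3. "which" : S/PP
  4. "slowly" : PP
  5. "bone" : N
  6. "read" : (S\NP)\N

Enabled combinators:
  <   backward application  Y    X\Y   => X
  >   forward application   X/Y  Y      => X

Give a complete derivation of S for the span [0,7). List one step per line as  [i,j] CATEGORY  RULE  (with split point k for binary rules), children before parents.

[0,1] NP/N  lex  "sent"
[1,2] N/(N/NP)  lex  "ate"
[2,3] (N/NP)/S  lex  "here"
[3,4] S/PP  lex  "which"
[4,5] PP  lex  "slowly"
[3,5] S  >  k=4
[2,5] N/NP  >  k=3
[1,5] N  >  k=2
[0,5] NP  >  k=1
[5,6] N  lex  "bone"
[6,7] (S\NP)\N  lex  "read"
[5,7] S\NP  <  k=6
[0,7] S  <  k=5

[0,7] S   <
  [0,5] NP   >
    [0,1] "sent" : NP/N
    [1,5] N   >
      [1,2] "ate" : N/(N/NP)
      [2,5] N/NP   >
        [2,3] "here" : (N/NP)/S
        [3,5] S   >
          [3,4] "which" : S/PP
          [4,5] "slowly" : PP
  [5,7] S\NP   <
    [5,6] "bone" : N
    [6,7] "read" : (S\NP)\N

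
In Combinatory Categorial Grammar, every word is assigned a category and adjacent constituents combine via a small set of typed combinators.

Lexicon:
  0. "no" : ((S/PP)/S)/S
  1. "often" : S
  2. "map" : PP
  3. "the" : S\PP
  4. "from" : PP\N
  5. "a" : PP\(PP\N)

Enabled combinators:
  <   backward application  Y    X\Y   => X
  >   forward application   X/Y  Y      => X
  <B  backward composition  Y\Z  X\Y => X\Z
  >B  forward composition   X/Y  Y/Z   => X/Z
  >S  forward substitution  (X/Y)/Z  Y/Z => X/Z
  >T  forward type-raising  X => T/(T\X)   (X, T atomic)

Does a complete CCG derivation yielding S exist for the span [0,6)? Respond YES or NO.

YES

[0,6] S   >
  [0,4] S/PP   >
    [0,2] (S/PP)/S   >
      [0,1] "no" : ((S/PP)/S)/S
      [1,2] "often" : S
    [2,4] S   <
      [2,3] "map" : PP
      [3,4] "the" : S\PP
  [4,6] PP   <
    [4,5] "from" : PP\N
    [5,6] "a" : PP\(PP\N)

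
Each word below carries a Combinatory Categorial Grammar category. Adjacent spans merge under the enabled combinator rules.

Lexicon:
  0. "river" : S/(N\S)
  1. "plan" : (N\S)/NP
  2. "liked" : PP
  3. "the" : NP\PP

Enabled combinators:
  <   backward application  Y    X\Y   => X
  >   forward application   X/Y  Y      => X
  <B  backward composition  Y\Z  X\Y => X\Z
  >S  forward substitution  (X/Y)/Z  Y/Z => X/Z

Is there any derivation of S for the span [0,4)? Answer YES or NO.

YES

[0,4] S   >
  [0,1] "river" : S/(N\S)
  [1,4] N\S   >
    [1,2] "plan" : (N\S)/NP
    [2,4] NP   <
      [2,3] "liked" : PP
      [3,4] "the" : NP\PP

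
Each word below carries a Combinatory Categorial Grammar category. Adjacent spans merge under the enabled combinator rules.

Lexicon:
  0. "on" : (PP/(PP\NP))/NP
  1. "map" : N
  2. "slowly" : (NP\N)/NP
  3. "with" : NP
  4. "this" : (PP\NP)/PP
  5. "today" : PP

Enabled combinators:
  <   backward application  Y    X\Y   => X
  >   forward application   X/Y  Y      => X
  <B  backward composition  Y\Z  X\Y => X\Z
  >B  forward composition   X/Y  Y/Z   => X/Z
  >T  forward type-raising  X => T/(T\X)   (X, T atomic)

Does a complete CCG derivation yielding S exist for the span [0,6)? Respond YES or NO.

(PP/(PP\NP))/NP N (NP\N)/NP NP (PP\NP)/PP PP
CKY chart[0,6] = {(PP/(PP\NP))/(NP\PP), N/(N\PP), NP/(NP\PP), PP, PP/(PP\PP), S/(S\PP)}; S ∉ chart

NO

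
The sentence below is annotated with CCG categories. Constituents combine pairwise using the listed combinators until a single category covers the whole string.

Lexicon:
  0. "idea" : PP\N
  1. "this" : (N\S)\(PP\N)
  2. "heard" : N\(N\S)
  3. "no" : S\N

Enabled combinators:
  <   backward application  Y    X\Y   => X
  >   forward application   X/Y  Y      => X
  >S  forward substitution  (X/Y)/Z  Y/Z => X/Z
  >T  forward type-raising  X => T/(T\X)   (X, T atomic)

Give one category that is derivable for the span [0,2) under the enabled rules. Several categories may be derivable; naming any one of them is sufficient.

N\S

[0,4] S   <
  [0,3] N   <
    [0,2] N\S   <
      [0,1] "idea" : PP\N
      [1,2] "this" : (N\S)\(PP\N)
    [2,3] "heard" : N\(N\S)
  [3,4] "no" : S\N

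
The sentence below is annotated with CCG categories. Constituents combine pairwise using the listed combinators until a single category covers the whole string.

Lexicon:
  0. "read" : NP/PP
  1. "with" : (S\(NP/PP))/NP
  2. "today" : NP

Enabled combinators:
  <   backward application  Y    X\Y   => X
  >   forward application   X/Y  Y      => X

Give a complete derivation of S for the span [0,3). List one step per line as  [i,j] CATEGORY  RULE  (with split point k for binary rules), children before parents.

[0,3] S   <
  [0,1] "read" : NP/PP
  [1,3] S\(NP/PP)   >
    [1,2] "with" : (S\(NP/PP))/NP
    [2,3] "today" : NP

[0,1] NP/PP  lex  "read"
[1,2] (S\(NP/PP))/NP  lex  "with"
[2,3] NP  lex  "today"
[1,3] S\(NP/PP)  >  k=2
[0,3] S  <  k=1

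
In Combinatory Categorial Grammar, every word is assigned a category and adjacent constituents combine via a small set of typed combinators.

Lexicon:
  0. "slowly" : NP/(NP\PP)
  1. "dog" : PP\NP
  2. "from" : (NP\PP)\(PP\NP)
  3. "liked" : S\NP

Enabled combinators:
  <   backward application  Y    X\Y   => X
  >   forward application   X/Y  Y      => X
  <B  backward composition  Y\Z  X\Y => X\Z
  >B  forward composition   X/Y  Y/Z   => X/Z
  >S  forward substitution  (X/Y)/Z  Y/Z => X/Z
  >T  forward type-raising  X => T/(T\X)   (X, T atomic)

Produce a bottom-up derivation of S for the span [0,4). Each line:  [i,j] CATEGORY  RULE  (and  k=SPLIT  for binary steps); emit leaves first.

[0,4] S   <
  [0,3] NP   >
    [0,1] "slowly" : NP/(NP\PP)
    [1,3] NP\PP   <
      [1,2] "dog" : PP\NP
      [2,3] "from" : (NP\PP)\(PP\NP)
  [3,4] "liked" : S\NP

[0,1] NP/(NP\PP)  lex  "slowly"
[1,2] PP\NP  lex  "dog"
[2,3] (NP\PP)\(PP\NP)  lex  "from"
[1,3] NP\PP  <  k=2
[0,3] NP  >  k=1
[3,4] S\NP  lex  "liked"
[0,4] S  <  k=3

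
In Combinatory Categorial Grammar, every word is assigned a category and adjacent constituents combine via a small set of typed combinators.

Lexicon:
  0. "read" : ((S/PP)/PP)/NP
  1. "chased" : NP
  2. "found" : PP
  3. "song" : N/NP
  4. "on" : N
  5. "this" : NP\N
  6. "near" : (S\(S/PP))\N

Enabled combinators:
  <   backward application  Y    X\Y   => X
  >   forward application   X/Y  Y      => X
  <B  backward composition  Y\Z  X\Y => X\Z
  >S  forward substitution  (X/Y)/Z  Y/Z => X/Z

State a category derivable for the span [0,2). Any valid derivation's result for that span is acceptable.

(S/PP)/PP

[0,7] S   <
  [0,3] S/PP   >
    [0,2] (S/PP)/PP   >
      [0,1] "read" : ((S/PP)/PP)/NP
      [1,2] "chased" : NP
    [2,3] "found" : PP
  [3,7] S\(S/PP)   <
    [3,6] N   >
      [3,4] "song" : N/NP
      [4,6] NP   <
        [4,5] "on" : N
        [5,6] "this" : NP\N
    [6,7] "near" : (S\(S/PP))\N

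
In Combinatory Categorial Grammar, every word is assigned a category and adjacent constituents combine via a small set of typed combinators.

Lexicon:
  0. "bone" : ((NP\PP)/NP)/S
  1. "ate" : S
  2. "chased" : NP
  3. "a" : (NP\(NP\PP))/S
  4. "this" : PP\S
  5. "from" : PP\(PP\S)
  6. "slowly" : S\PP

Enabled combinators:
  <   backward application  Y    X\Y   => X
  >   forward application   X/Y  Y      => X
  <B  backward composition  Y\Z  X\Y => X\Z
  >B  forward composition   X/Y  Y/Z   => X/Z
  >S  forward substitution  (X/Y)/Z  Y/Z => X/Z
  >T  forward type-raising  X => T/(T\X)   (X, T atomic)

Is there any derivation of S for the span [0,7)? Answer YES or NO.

((NP\PP)/NP)/S S NP (NP\(NP\PP))/S PP\S PP\(PP\S) S\PP
CKY chart[0,7] = {N/(N\NP), NP, NP/(NP\NP), PP/(PP\NP), S/(S\NP)}; S ∉ chart

NO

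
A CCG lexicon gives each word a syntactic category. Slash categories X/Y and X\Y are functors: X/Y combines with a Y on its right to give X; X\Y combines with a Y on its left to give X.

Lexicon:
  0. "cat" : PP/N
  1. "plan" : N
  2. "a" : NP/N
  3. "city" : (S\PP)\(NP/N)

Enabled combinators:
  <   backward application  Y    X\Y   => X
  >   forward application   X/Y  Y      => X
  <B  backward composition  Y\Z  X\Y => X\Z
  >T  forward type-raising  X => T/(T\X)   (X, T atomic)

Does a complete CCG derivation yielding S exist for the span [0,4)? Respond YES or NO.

YES

[0,4] S   <
  [0,2] PP   >
    [0,1] "cat" : PP/N
    [1,2] "plan" : N
  [2,4] S\PP   <
    [2,3] "a" : NP/N
    [3,4] "city" : (S\PP)\(NP/N)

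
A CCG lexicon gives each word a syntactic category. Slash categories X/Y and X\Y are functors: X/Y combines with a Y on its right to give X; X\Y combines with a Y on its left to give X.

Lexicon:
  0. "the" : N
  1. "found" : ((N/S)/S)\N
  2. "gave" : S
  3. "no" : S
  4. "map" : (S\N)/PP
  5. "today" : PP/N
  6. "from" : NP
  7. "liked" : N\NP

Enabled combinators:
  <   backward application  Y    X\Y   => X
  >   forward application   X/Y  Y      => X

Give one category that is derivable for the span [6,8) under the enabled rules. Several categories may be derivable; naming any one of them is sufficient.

N

[0,8] S   <
  [0,4] N   >
    [0,3] N/S   >
      [0,2] (N/S)/S   <
        [0,1] "the" : N
        [1,2] "found" : ((N/S)/S)\N
      [2,3] "gave" : S
    [3,4] "no" : S
  [4,8] S\N   >
    [4,5] "map" : (S\N)/PP
    [5,8] PP   >
      [5,6] "today" : PP/N
      [6,8] N   <
        [6,7] "from" : NP
        [7,8] "liked" : N\NP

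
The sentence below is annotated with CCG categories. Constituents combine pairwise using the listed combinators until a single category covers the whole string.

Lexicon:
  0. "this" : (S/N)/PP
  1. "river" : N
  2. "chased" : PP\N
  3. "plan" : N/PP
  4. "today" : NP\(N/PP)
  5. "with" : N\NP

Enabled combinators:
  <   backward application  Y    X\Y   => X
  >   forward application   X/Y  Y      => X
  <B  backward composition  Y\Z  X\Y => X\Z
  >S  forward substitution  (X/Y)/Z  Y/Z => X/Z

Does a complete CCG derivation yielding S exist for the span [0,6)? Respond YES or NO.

[0,6] S   >
  [0,3] S/N   >
    [0,1] "this" : (S/N)/PP
    [1,3] PP   <
      [1,2] "river" : N
      [2,3] "chased" : PP\N
  [3,6] N   <
    [3,5] NP   <
      [3,4] "plan" : N/PP
      [4,5] "today" : NP\(N/PP)
    [5,6] "with" : N\NP

YES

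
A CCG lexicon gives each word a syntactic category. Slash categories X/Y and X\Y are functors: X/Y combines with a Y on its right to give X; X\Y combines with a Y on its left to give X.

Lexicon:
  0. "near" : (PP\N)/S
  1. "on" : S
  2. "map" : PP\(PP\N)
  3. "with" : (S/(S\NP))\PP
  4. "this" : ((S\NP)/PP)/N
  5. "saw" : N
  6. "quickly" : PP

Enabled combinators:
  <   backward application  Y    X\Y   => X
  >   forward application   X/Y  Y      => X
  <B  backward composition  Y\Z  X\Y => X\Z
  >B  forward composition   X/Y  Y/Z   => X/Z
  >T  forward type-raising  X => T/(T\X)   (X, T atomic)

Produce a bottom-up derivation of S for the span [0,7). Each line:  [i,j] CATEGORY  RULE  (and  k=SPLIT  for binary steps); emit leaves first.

[0,7] S   >
  [0,4] S/(S\NP)   <
    [0,3] PP   <
      [0,2] PP\N   >
        [0,1] "near" : (PP\N)/S
        [1,2] "on" : S
      [2,3] "map" : PP\(PP\N)
    [3,4] "with" : (S/(S\NP))\PP
  [4,7] S\NP   >
    [4,6] (S\NP)/PP   >
      [4,5] "this" : ((S\NP)/PP)/N
      [5,6] "saw" : N
    [6,7] "quickly" : PP

[0,1] (PP\N)/S  lex  "near"
[1,2] S  lex  "on"
[0,2] PP\N  >  k=1
[2,3] PP\(PP\N)  lex  "map"
[0,3] PP  <  k=2
[3,4] (S/(S\NP))\PP  lex  "with"
[0,4] S/(S\NP)  <  k=3
[4,5] ((S\NP)/PP)/N  lex  "this"
[5,6] N  lex  "saw"
[4,6] (S\NP)/PP  >  k=5
[6,7] PP  lex  "quickly"
[4,7] S\NP  >  k=6
[0,7] S  >  k=4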